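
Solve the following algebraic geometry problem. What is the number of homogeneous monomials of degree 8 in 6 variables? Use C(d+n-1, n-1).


The number of degree-8 monomials in 6 variables is C(d+n-1, n-1).
= C(8+6-1, 6-1) = C(13, 5)
= 1287

1287


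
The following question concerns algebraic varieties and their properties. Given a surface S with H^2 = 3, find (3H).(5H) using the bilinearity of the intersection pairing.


Using bilinearity of the intersection pairing on a surface S:
(aH).(bH) = ab * (H.H)
We have H^2 = 3.
D.E = (3H).(5H) = 3*5*3
= 15*3
= 45

45


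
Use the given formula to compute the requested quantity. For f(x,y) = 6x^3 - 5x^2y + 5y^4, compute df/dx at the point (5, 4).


df/dx = 3*6*x^2 + 2*(-5)*x^1*y
At (5,4): 3*6*5^2 + 2*(-5)*5^1*4
= 450 - 200
= 250

250


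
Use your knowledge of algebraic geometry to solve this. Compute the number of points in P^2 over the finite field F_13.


P^2(F_13) has (q^(n+1) - 1)/(q - 1) points.
= 13^2 + 13^1 + 13^0
= 169 + 13 + 1
= 183

183


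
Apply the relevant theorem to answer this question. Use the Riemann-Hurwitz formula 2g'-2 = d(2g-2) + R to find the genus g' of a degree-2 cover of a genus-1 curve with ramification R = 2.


Riemann-Hurwitz formula: 2g' - 2 = d(2g - 2) + R
Given: d = 2, g = 1, R = 2
2g' - 2 = 2*(2*1 - 2) + 2
2g' - 2 = 2*0 + 2
2g' - 2 = 0 + 2 = 2
2g' = 4
g' = 2

2


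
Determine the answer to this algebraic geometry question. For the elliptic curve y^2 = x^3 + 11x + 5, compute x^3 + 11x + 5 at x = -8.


Compute x^3 + 11x + 5 at x = -8:
x^3 = (-8)^3 = -512
11*x = 11*(-8) = -88
Sum: -512 - 88 + 5 = -595

-595


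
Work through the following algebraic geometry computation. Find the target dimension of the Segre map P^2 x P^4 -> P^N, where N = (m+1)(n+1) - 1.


The Segre embedding maps P^m x P^n into P^N via
all products of coordinates from each factor.
N = (m+1)(n+1) - 1
N = (2+1)(4+1) - 1
N = 3*5 - 1
N = 15 - 1 = 14

14


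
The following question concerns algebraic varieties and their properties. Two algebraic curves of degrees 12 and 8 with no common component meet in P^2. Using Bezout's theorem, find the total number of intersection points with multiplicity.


Bezout's theorem states the intersection count equals the product of degrees.
Intersection count = 12 * 8 = 96

96


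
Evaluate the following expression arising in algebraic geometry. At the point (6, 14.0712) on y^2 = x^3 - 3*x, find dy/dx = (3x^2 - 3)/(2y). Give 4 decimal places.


Using implicit differentiation of y^2 = x^3 - 3*x:
2y * dy/dx = 3x^2 - 3
dy/dx = (3x^2 - 3)/(2y)
Numerator: 3*6^2 - 3 = 105
Denominator: 2*14.0712 = 28.1424
dy/dx = 105/28.1424 = 3.7310

3.7310


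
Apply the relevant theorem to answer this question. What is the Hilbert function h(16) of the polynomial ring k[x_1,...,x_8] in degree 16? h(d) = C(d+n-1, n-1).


The Hilbert function for the polynomial ring in 8 variables is:
h(d) = C(d+n-1, n-1)
h(16) = C(16+8-1, 8-1) = C(23, 7)
= 23! / (7! * 16!)
= 245157

245157


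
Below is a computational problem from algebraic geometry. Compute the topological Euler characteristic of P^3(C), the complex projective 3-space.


The complex projective space P^3 has one cell in each even real dimension 0, 2, ..., 6.
The cohomology groups are H^{2k}(P^3) = Z for k = 0,...,3, and 0 otherwise.
Euler characteristic = sum of Betti numbers = 1 per even-dimensional cohomology group.
chi(P^3) = 3 + 1 = 4

4


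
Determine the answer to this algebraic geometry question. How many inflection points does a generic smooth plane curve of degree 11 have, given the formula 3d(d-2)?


For a general smooth plane curve C of degree d, the inflection points are
the intersection of C with its Hessian curve, which has degree 3(d-2).
By Bezout, the total intersection number is d * 3(d-2) = 11 * 27 = 297.
For a general curve every flex is ordinary, so each contributes
multiplicity 1 to C·Hess(C), and the number of distinct inflection
points is 3d(d-2).
Inflection points = 3*11*(11-2) = 3*11*9 = 297

297


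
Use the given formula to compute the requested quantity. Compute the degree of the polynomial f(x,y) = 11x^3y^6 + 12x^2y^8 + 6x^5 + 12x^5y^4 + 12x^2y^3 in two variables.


Examine each term for its total degree (sum of exponents).
  Term '11x^3y^6' has total degree 3+6 = 9.
  Term '12x^2y^8' has total degree 2+8 = 10.
  Term '6x^5' has total degree 5+0 = 5.
  Term '12x^5y^4' has total degree 5+4 = 9.
  Term '12x^2y^3' has total degree 2+3 = 5.
The maximum total degree among all terms is 10.

10


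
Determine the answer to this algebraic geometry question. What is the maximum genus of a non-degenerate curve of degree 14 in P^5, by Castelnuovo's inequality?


Castelnuovo's bound: write d - 1 = m(r-1) + epsilon with 0 <= epsilon < r-1.
d - 1 = 14 - 1 = 13
r - 1 = 5 - 1 = 4
13 = 3*4 + 1, so m = 3, epsilon = 1
pi(d, r) = m(m-1)(r-1)/2 + m*epsilon
= 3*2*4/2 + 3*1
= 24/2 + 3
= 12 + 3 = 15

15


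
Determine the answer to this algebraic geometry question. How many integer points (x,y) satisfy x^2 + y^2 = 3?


Systematically check integer values of x where x^2 <= 3.
For each valid x, check if 3 - x^2 is a perfect square.
Total integer solutions found: 0

0


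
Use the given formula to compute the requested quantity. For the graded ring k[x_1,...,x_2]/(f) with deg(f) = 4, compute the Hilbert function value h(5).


For R = k[x_1,...,x_n]/(f) with f homogeneous of degree e:
The Hilbert series is (1 - t^e)/(1 - t)^n.
So h(d) = C(d+n-1, n-1) - C(d-e+n-1, n-1) for d >= e.
With n=2, e=4, d=5:
C(5+2-1, 2-1) = C(6, 1) = 6
C(5-4+2-1, 2-1) = C(2, 1) = 2
h(5) = 6 - 2 = 4

4


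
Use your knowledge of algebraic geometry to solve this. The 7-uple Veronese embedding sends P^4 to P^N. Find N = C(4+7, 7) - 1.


The Veronese embedding v_d: P^n -> P^N maps each point to all
degree-d monomials in n+1 homogeneous coordinates.
N = C(n+d, d) - 1
N = C(4+7, 7) - 1
N = C(11, 7) - 1
C(11, 7) = 330
N = 330 - 1 = 329

329


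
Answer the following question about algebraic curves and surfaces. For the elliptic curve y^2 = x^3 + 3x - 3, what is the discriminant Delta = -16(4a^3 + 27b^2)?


Compute each component:
4a^3 = 4*3^3 = 4*27 = 108
27b^2 = 27*(-3)^2 = 27*9 = 243
4a^3 + 27b^2 = 108 + 243 = 351
Delta = -16*351 = -5616

-5616


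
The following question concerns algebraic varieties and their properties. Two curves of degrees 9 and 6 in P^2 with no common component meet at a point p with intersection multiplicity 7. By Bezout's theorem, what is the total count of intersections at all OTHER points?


By Bezout's theorem, the total intersection number is d1 * d2.
Total = 9 * 6 = 54
Intersection multiplicity at p = 7
Remaining intersections = 54 - 7 = 47

47


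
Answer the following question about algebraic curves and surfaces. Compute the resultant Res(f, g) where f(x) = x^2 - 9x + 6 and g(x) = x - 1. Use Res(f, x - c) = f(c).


For Res(f, x - c), we evaluate f at x = c.
f(1) = 1^2 - 9*1 + 6
= 1 - 9 + 6
= -8 + 6 = -2
Res(f, g) = -2

-2


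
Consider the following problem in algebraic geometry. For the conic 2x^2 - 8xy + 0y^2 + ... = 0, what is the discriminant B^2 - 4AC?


The discriminant of a conic Ax^2 + Bxy + Cy^2 + ... = 0 is B^2 - 4AC.
B^2 = (-8)^2 = 64
4AC = 4*2*0 = 0
Discriminant = 64 + 0 = 64

64


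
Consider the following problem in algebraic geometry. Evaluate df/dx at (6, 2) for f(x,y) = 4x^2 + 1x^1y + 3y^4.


df/dx = 2*4*x^1 + 1*1*x^0*y
At (6,2): 2*4*6^1 + 1*1*6^0*2
= 48 + 2
= 50

50


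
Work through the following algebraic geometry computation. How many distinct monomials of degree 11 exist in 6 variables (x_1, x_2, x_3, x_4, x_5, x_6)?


The number of degree-11 monomials in 6 variables is C(d+n-1, n-1).
= C(11+6-1, 6-1) = C(16, 5)
= 4368

4368


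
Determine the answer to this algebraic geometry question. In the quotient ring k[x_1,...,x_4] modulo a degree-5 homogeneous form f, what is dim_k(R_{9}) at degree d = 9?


For R = k[x_1,...,x_n]/(f) with f homogeneous of degree e:
The Hilbert series is (1 - t^e)/(1 - t)^n.
So h(d) = C(d+n-1, n-1) - C(d-e+n-1, n-1) for d >= e.
With n=4, e=5, d=9:
C(9+4-1, 4-1) = C(12, 3) = 220
C(9-5+4-1, 4-1) = C(7, 3) = 35
h(9) = 220 - 35 = 185

185


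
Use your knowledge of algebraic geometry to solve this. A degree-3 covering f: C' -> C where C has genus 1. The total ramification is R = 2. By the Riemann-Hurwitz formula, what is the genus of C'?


Riemann-Hurwitz formula: 2g' - 2 = d(2g - 2) + R
Given: d = 3, g = 1, R = 2
2g' - 2 = 3*(2*1 - 2) + 2
2g' - 2 = 3*0 + 2
2g' - 2 = 0 + 2 = 2
2g' = 4
g' = 2

2


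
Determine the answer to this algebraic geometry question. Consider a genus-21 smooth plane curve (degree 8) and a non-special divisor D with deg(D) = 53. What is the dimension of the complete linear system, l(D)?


First, compute the genus of a smooth plane curve of degree 8:
g = (d-1)(d-2)/2 = (8-1)(8-2)/2 = 21
For a non-special divisor D (i.e., h^1(D) = 0), Riemann-Roch gives:
l(D) = deg(D) - g + 1
Since deg(D) = 53 >= 2g - 1 = 41, D is non-special.
l(D) = 53 - 21 + 1 = 33

33


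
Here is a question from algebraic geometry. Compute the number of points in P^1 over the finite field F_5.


P^1(F_5) has (q^(n+1) - 1)/(q - 1) points.
= 5^1 + 5^0
= 5 + 1
= 6

6


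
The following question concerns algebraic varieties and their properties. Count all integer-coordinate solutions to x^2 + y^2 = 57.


Systematically check integer values of x where x^2 <= 57.
For each valid x, check if 57 - x^2 is a perfect square.
Total integer solutions found: 0

0


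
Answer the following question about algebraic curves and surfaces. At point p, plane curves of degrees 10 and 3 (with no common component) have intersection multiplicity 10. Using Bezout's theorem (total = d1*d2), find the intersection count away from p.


By Bezout's theorem, the total intersection number is d1 * d2.
Total = 10 * 3 = 30
Intersection multiplicity at p = 10
Remaining intersections = 30 - 10 = 20

20


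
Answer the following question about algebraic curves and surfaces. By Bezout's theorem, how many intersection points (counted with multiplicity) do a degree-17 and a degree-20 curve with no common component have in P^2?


Bezout's theorem states the intersection count equals the product of degrees.
Intersection count = 17 * 20 = 340

340


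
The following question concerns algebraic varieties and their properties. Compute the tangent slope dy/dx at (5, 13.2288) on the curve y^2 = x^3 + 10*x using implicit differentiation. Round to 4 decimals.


Using implicit differentiation of y^2 = x^3 + 10*x:
2y * dy/dx = 3x^2 + 10
dy/dx = (3x^2 + 10)/(2y)
Numerator: 3*5^2 + 10 = 85
Denominator: 2*13.2288 = 26.4576
dy/dx = 85/26.4576 = 3.2127

3.2127


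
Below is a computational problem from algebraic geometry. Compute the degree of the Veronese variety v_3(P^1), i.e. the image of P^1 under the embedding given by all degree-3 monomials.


The Veronese variety v_3(P^1) has degree d^r.
d^r = 3^1 = 3

3


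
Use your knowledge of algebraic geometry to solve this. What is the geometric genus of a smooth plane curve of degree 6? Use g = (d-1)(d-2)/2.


Using the genus formula for smooth plane curves:
g = (d-1)(d-2)/2
g = (6-1)(6-2)/2
g = 5*4/2
g = 20/2 = 10

10


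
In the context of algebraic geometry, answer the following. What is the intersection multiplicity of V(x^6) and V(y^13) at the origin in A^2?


The intersection multiplicity of V(x^a) and V(y^b) at the origin is:
I(O; V(x^6), V(y^13)) = dim_k(k[x,y]/(x^6, y^13))
A basis for k[x,y]/(x^6, y^13) is the set of monomials x^i * y^j
where 0 <= i < 6 and 0 <= j < 13.
The number of such monomials is 6 * 13 = 78

78


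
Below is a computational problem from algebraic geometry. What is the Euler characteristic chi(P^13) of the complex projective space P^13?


The complex projective space P^13 has one cell in each even real dimension 0, 2, ..., 26.
The cohomology groups are H^{2k}(P^13) = Z for k = 0,...,13, and 0 otherwise.
Euler characteristic = sum of Betti numbers = 1 per even-dimensional cohomology group.
chi(P^13) = 13 + 1 = 14

14


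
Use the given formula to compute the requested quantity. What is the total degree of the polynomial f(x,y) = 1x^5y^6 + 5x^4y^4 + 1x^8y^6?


Examine each term for its total degree (sum of exponents).
  Term '1x^5y^6' has total degree 5+6 = 11.
  Term '5x^4y^4' has total degree 4+4 = 8.
  Term '1x^8y^6' has total degree 8+6 = 14.
The maximum total degree among all terms is 14.

14


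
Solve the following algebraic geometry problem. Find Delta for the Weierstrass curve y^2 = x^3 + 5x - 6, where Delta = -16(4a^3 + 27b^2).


Compute each component:
4a^3 = 4*5^3 = 4*125 = 500
27b^2 = 27*(-6)^2 = 27*36 = 972
4a^3 + 27b^2 = 500 + 972 = 1472
Delta = -16*1472 = -23552

-23552


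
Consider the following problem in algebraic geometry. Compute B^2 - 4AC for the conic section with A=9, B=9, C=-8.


The discriminant of a conic Ax^2 + Bxy + Cy^2 + ... = 0 is B^2 - 4AC.
B^2 = 9^2 = 81
4AC = 4*9*(-8) = -288
Discriminant = 81 + 288 = 369

369


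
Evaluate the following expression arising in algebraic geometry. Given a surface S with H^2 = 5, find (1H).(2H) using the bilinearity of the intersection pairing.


Using bilinearity of the intersection pairing on a surface S:
(aH).(bH) = ab * (H.H)
We have H^2 = 5.
D.E = (1H).(2H) = 1*2*5
= 2*5
= 10

10


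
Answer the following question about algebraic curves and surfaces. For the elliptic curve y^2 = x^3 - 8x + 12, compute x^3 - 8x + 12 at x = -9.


Compute x^3 - 8x + 12 at x = -9:
x^3 = (-9)^3 = -729
(-8)*x = (-8)*(-9) = 72
Sum: -729 + 72 + 12 = -645

-645


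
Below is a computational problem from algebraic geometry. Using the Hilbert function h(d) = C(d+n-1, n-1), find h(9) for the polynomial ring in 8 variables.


The Hilbert function for the polynomial ring in 8 variables is:
h(d) = C(d+n-1, n-1)
h(9) = C(9+8-1, 8-1) = C(16, 7)
= 16! / (7! * 9!)
= 11440

11440


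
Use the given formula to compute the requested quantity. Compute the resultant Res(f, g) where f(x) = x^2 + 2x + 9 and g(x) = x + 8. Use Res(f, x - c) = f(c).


For Res(f, x - c), we evaluate f at x = c.
f(-8) = (-8)^2 + 2*(-8) + 9
= 64 - 16 + 9
= 48 + 9 = 57
Res(f, g) = 57

57


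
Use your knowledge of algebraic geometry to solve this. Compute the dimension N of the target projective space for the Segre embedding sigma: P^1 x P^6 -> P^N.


The Segre embedding maps P^m x P^n into P^N via
all products of coordinates from each factor.
N = (m+1)(n+1) - 1
N = (1+1)(6+1) - 1
N = 2*7 - 1
N = 14 - 1 = 13

13


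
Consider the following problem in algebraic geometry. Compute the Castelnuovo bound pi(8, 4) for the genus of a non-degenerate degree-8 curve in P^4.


Castelnuovo's bound: write d - 1 = m(r-1) + epsilon with 0 <= epsilon < r-1.
d - 1 = 8 - 1 = 7
r - 1 = 4 - 1 = 3
7 = 2*3 + 1, so m = 2, epsilon = 1
pi(d, r) = m(m-1)(r-1)/2 + m*epsilon
= 2*1*3/2 + 2*1
= 6/2 + 2
= 3 + 2 = 5

5


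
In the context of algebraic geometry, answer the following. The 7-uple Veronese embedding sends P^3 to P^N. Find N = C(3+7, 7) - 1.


The Veronese embedding v_d: P^n -> P^N maps each point to all
degree-d monomials in n+1 homogeneous coordinates.
N = C(n+d, d) - 1
N = C(3+7, 7) - 1
N = C(10, 7) - 1
C(10, 7) = 120
N = 120 - 1 = 119

119


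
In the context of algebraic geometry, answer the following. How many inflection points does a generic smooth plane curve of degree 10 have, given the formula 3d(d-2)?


For a general smooth plane curve C of degree d, the inflection points are
the intersection of C with its Hessian curve, which has degree 3(d-2).
By Bezout, the total intersection number is d * 3(d-2) = 10 * 24 = 240.
For a general curve every flex is ordinary, so each contributes
multiplicity 1 to C·Hess(C), and the number of distinct inflection
points is 3d(d-2).
Inflection points = 3*10*(10-2) = 3*10*8 = 240

240


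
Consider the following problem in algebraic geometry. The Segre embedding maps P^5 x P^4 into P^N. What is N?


The Segre embedding maps P^m x P^n into P^N via
all products of coordinates from each factor.
N = (m+1)(n+1) - 1
N = (5+1)(4+1) - 1
N = 6*5 - 1
N = 30 - 1 = 29

29


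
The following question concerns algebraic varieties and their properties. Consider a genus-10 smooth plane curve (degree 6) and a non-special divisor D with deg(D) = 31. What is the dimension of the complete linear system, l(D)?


First, compute the genus of a smooth plane curve of degree 6:
g = (d-1)(d-2)/2 = (6-1)(6-2)/2 = 10
For a non-special divisor D (i.e., h^1(D) = 0), Riemann-Roch gives:
l(D) = deg(D) - g + 1
Since deg(D) = 31 >= 2g - 1 = 19, D is non-special.
l(D) = 31 - 10 + 1 = 22

22


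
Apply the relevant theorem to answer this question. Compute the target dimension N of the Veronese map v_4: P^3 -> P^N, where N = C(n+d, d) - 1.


The Veronese embedding v_d: P^n -> P^N maps each point to all
degree-d monomials in n+1 homogeneous coordinates.
N = C(n+d, d) - 1
N = C(3+4, 4) - 1
N = C(7, 4) - 1
C(7, 4) = 35
N = 35 - 1 = 34

34


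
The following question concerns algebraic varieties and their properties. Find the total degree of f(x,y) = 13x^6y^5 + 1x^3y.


Examine each term for its total degree (sum of exponents).
  Term '13x^6y^5' has total degree 6+5 = 11.
  Term '1x^3y' has total degree 3+1 = 4.
The maximum total degree among all terms is 11.

11


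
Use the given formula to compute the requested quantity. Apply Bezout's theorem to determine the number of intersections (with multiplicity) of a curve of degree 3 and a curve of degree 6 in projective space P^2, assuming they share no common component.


Bezout's theorem states the intersection count equals the product of degrees.
Intersection count = 3 * 6 = 18

18


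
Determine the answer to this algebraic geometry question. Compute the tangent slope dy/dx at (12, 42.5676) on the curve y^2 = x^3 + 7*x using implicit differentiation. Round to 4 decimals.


Using implicit differentiation of y^2 = x^3 + 7*x:
2y * dy/dx = 3x^2 + 7
dy/dx = (3x^2 + 7)/(2y)
Numerator: 3*12^2 + 7 = 439
Denominator: 2*42.5676 = 85.1352
dy/dx = 439/85.1352 = 5.1565

5.1565


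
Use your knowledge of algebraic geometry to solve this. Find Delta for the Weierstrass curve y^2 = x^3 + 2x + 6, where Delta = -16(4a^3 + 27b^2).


Compute each component:
4a^3 = 4*2^3 = 4*8 = 32
27b^2 = 27*6^2 = 27*36 = 972
4a^3 + 27b^2 = 32 + 972 = 1004
Delta = -16*1004 = -16064

-16064


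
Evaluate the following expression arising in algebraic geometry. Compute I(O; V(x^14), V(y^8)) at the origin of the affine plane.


The intersection multiplicity of V(x^a) and V(y^b) at the origin is:
I(O; V(x^14), V(y^8)) = dim_k(k[x,y]/(x^14, y^8))
A basis for k[x,y]/(x^14, y^8) is the set of monomials x^i * y^j
where 0 <= i < 14 and 0 <= j < 8.
The number of such monomials is 14 * 8 = 112

112


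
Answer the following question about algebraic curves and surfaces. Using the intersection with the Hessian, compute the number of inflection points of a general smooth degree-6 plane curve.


For a general smooth plane curve C of degree d, the inflection points are
the intersection of C with its Hessian curve, which has degree 3(d-2).
By Bezout, the total intersection number is d * 3(d-2) = 6 * 12 = 72.
For a general curve every flex is ordinary, so each contributes
multiplicity 1 to C·Hess(C), and the number of distinct inflection
points is 3d(d-2).
Inflection points = 3*6*(6-2) = 3*6*4 = 72

72


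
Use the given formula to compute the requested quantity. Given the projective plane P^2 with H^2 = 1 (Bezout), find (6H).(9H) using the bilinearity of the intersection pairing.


Using bilinearity of the intersection pairing on the projective plane P^2:
(aH).(bH) = ab * (H.H)
We have H^2 = 1 (Bezout).
D.E = (6H).(9H) = 6*9*1
= 54*1
= 54

54


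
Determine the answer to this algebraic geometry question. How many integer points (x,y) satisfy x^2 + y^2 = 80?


Systematically check integer values of x where x^2 <= 80.
For each valid x, check if 80 - x^2 is a perfect square.
x=4: 80 - 16 = 64, sqrt = 8 (valid)
x=8: 80 - 64 = 16, sqrt = 4 (valid)
Total integer solutions found: 8

8


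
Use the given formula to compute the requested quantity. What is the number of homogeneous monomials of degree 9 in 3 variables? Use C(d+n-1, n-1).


The number of degree-9 monomials in 3 variables is C(d+n-1, n-1).
= C(9+3-1, 3-1) = C(11, 2)
= 55

55


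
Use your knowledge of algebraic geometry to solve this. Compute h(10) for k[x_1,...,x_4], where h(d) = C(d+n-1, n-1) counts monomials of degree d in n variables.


The Hilbert function for the polynomial ring in 4 variables is:
h(d) = C(d+n-1, n-1)
h(10) = C(10+4-1, 4-1) = C(13, 3)
= 13! / (3! * 10!)
= 286

286


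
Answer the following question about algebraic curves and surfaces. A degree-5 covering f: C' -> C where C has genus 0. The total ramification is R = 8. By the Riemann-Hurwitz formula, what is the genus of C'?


Riemann-Hurwitz formula: 2g' - 2 = d(2g - 2) + R
Given: d = 5, g = 0, R = 8
2g' - 2 = 5*(2*0 - 2) + 8
2g' - 2 = 5*(-2) + 8
2g' - 2 = -10 + 8 = -2
2g' = 0
g' = 0

0


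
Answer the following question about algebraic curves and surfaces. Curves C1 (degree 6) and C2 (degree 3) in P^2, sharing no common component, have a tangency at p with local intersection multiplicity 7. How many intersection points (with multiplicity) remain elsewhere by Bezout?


By Bezout's theorem, the total intersection number is d1 * d2.
Total = 6 * 3 = 18
Intersection multiplicity at p = 7
Remaining intersections = 18 - 7 = 11

11


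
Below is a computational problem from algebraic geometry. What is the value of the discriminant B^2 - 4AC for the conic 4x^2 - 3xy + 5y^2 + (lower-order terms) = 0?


The discriminant of a conic Ax^2 + Bxy + Cy^2 + ... = 0 is B^2 - 4AC.
B^2 = (-3)^2 = 9
4AC = 4*4*5 = 80
Discriminant = 9 - 80 = -71

-71


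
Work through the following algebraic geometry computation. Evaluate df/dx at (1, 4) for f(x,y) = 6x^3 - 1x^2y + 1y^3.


df/dx = 3*6*x^2 + 2*(-1)*x^1*y
At (1,4): 3*6*1^2 + 2*(-1)*1^1*4
= 18 - 8
= 10

10


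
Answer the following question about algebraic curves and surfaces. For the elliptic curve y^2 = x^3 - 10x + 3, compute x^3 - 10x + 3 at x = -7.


Compute x^3 - 10x + 3 at x = -7:
x^3 = (-7)^3 = -343
(-10)*x = (-10)*(-7) = 70
Sum: -343 + 70 + 3 = -270

-270


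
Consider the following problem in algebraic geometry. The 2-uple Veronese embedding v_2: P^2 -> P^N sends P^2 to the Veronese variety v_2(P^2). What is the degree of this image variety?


The Veronese variety v_2(P^2) has degree d^r.
d^r = 2^2 = 4

4


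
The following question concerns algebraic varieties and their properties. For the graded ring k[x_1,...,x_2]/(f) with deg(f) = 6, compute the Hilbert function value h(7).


For R = k[x_1,...,x_n]/(f) with f homogeneous of degree e:
The Hilbert series is (1 - t^e)/(1 - t)^n.
So h(d) = C(d+n-1, n-1) - C(d-e+n-1, n-1) for d >= e.
With n=2, e=6, d=7:
C(7+2-1, 2-1) = C(8, 1) = 8
C(7-6+2-1, 2-1) = C(2, 1) = 2
h(7) = 8 - 2 = 6

6


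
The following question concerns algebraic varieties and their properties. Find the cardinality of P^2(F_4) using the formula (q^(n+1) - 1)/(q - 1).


P^2(F_4) has (q^(n+1) - 1)/(q - 1) points.
= 4^2 + 4^1 + 4^0
= 16 + 4 + 1
= 21

21


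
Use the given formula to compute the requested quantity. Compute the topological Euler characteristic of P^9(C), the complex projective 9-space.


The complex projective space P^9 has one cell in each even real dimension 0, 2, ..., 18.
The cohomology groups are H^{2k}(P^9) = Z for k = 0,...,9, and 0 otherwise.
Euler characteristic = sum of Betti numbers = 1 per even-dimensional cohomology group.
chi(P^9) = 9 + 1 = 10

10


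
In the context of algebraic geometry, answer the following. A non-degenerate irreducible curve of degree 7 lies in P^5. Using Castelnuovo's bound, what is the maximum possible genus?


Castelnuovo's bound: write d - 1 = m(r-1) + epsilon with 0 <= epsilon < r-1.
d - 1 = 7 - 1 = 6
r - 1 = 5 - 1 = 4
6 = 1*4 + 2, so m = 1, epsilon = 2
pi(d, r) = m(m-1)(r-1)/2 + m*epsilon
= 1*0*4/2 + 1*2
= 0/2 + 2
= 0 + 2 = 2

2


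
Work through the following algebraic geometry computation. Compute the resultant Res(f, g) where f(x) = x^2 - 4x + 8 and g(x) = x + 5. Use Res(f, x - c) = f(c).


For Res(f, x - c), we evaluate f at x = c.
f(-5) = (-5)^2 - 4*(-5) + 8
= 25 + 20 + 8
= 45 + 8 = 53
Res(f, g) = 53

53


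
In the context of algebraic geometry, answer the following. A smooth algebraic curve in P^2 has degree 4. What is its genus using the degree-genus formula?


Using the genus formula for smooth plane curves:
g = (d-1)(d-2)/2
g = (4-1)(4-2)/2
g = 3*2/2
g = 6/2 = 3

3


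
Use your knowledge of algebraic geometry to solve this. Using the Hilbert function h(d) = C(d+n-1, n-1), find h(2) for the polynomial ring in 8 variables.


The Hilbert function for the polynomial ring in 8 variables is:
h(d) = C(d+n-1, n-1)
h(2) = C(2+8-1, 8-1) = C(9, 7)
= 9! / (7! * 2!)
= 36

36


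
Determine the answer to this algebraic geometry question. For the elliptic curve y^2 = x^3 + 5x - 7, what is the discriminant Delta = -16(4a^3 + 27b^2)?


Compute each component:
4a^3 = 4*5^3 = 4*125 = 500
27b^2 = 27*(-7)^2 = 27*49 = 1323
4a^3 + 27b^2 = 500 + 1323 = 1823
Delta = -16*1823 = -29168

-29168


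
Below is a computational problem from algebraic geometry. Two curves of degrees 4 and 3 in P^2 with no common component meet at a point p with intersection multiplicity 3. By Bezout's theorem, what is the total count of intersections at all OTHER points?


By Bezout's theorem, the total intersection number is d1 * d2.
Total = 4 * 3 = 12
Intersection multiplicity at p = 3
Remaining intersections = 12 - 3 = 9

9


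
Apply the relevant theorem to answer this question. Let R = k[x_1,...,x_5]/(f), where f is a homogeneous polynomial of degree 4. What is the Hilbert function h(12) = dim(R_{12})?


For R = k[x_1,...,x_n]/(f) with f homogeneous of degree e:
The Hilbert series is (1 - t^e)/(1 - t)^n.
So h(d) = C(d+n-1, n-1) - C(d-e+n-1, n-1) for d >= e.
With n=5, e=4, d=12:
C(12+5-1, 5-1) = C(16, 4) = 1820
C(12-4+5-1, 5-1) = C(12, 4) = 495
h(12) = 1820 - 495 = 1325

1325


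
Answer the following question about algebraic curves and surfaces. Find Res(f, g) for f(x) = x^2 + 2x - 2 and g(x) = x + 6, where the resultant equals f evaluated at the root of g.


For Res(f, x - c), we evaluate f at x = c.
f(-6) = (-6)^2 + 2*(-6) - 2
= 36 - 12 - 2
= 24 - 2 = 22
Res(f, g) = 22

22


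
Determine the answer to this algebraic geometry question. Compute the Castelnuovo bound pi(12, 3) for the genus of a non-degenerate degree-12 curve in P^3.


Castelnuovo's bound: write d - 1 = m(r-1) + epsilon with 0 <= epsilon < r-1.
d - 1 = 12 - 1 = 11
r - 1 = 3 - 1 = 2
11 = 5*2 + 1, so m = 5, epsilon = 1
pi(d, r) = m(m-1)(r-1)/2 + m*epsilon
= 5*4*2/2 + 5*1
= 40/2 + 5
= 20 + 5 = 25

25


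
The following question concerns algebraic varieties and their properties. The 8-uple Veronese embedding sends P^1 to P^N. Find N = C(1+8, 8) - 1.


The Veronese embedding v_d: P^n -> P^N maps each point to all
degree-d monomials in n+1 homogeneous coordinates.
N = C(n+d, d) - 1
N = C(1+8, 8) - 1
N = C(9, 8) - 1
C(9, 8) = 9
N = 9 - 1 = 8

8


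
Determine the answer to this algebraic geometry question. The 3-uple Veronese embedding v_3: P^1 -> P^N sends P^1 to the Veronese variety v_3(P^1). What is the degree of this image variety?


The Veronese variety v_3(P^1) has degree d^r.
d^r = 3^1 = 3

3


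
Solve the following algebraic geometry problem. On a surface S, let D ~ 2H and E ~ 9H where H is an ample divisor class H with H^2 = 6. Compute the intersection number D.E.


Using bilinearity of the intersection pairing on a surface S:
(aH).(bH) = ab * (H.H)
We have H^2 = 6.
D.E = (2H).(9H) = 2*9*6
= 18*6
= 108

108


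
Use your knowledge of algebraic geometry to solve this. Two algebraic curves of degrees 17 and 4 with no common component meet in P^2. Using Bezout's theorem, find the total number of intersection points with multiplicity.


Bezout's theorem states the intersection count equals the product of degrees.
Intersection count = 17 * 4 = 68

68


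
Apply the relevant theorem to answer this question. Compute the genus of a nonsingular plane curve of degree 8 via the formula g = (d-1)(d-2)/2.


Using the genus formula for smooth plane curves:
g = (d-1)(d-2)/2
g = (8-1)(8-2)/2
g = 7*6/2
g = 42/2 = 21

21


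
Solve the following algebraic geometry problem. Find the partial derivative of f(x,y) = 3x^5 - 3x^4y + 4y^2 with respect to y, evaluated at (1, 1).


df/dy = (-3)*x^4 + 2*4*y^1
At (1,1): (-3)*1^4 + 2*4*1^1
= -3 + 8
= 5

5


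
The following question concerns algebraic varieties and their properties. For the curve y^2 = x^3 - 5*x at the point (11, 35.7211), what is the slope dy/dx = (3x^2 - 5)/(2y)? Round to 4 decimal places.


Using implicit differentiation of y^2 = x^3 - 5*x:
2y * dy/dx = 3x^2 - 5
dy/dx = (3x^2 - 5)/(2y)
Numerator: 3*11^2 - 5 = 358
Denominator: 2*35.7211 = 71.4422
dy/dx = 358/71.4422 = 5.0110

5.0110


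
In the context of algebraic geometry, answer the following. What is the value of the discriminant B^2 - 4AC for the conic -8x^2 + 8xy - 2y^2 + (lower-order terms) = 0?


The discriminant of a conic Ax^2 + Bxy + Cy^2 + ... = 0 is B^2 - 4AC.
B^2 = 8^2 = 64
4AC = 4*(-8)*(-2) = 64
Discriminant = 64 - 64 = 0

0


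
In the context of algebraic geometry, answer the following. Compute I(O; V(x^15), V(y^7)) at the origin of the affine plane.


The intersection multiplicity of V(x^a) and V(y^b) at the origin is:
I(O; V(x^15), V(y^7)) = dim_k(k[x,y]/(x^15, y^7))
A basis for k[x,y]/(x^15, y^7) is the set of monomials x^i * y^j
where 0 <= i < 15 and 0 <= j < 7.
The number of such monomials is 15 * 7 = 105

105


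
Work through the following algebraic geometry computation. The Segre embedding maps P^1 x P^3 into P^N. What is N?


The Segre embedding maps P^m x P^n into P^N via
all products of coordinates from each factor.
N = (m+1)(n+1) - 1
N = (1+1)(3+1) - 1
N = 2*4 - 1
N = 8 - 1 = 7

7


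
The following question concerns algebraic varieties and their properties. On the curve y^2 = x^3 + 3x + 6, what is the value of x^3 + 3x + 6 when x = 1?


Compute x^3 + 3x + 6 at x = 1:
x^3 = 1^3 = 1
3*x = 3*1 = 3
Sum: 1 + 3 + 6 = 10

10


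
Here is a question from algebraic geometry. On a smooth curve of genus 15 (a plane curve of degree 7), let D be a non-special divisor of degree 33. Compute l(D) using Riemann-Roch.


First, compute the genus of a smooth plane curve of degree 7:
g = (d-1)(d-2)/2 = (7-1)(7-2)/2 = 15
For a non-special divisor D (i.e., h^1(D) = 0), Riemann-Roch gives:
l(D) = deg(D) - g + 1
Since deg(D) = 33 >= 2g - 1 = 29, D is non-special.
l(D) = 33 - 15 + 1 = 19

19


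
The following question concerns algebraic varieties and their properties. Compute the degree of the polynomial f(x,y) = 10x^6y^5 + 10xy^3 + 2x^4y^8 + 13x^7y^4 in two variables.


Examine each term for its total degree (sum of exponents).
  Term '10x^6y^5' has total degree 6+5 = 11.
  Term '10xy^3' has total degree 1+3 = 4.
  Term '2x^4y^8' has total degree 4+8 = 12.
  Term '13x^7y^4' has total degree 7+4 = 11.
The maximum total degree among all terms is 12.

12


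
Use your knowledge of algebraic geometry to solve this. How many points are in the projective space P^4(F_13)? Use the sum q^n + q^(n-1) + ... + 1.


P^4(F_13) has (q^(n+1) - 1)/(q - 1) points.
= 13^4 + 13^3 + 13^2 + 13^1 + 13^0
= 28561 + 2197 + 169 + 13 + 1
= 30941

30941


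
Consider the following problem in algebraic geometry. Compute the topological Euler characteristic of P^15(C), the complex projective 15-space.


The complex projective space P^15 has one cell in each even real dimension 0, 2, ..., 30.
The cohomology groups are H^{2k}(P^15) = Z for k = 0,...,15, and 0 otherwise.
Euler characteristic = sum of Betti numbers = 1 per even-dimensional cohomology group.
chi(P^15) = 15 + 1 = 16

16


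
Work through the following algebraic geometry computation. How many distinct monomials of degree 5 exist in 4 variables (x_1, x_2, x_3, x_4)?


The number of degree-5 monomials in 4 variables is C(d+n-1, n-1).
= C(5+4-1, 4-1) = C(8, 3)
= 56

56


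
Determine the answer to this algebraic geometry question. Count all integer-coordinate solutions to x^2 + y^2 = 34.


Systematically check integer values of x where x^2 <= 34.
For each valid x, check if 34 - x^2 is a perfect square.
x=3: 34 - 9 = 25, sqrt = 5 (valid)
x=5: 34 - 25 = 9, sqrt = 3 (valid)
Total integer solutions found: 8

8


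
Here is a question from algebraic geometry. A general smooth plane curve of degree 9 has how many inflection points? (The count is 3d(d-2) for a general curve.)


For a general smooth plane curve C of degree d, the inflection points are
the intersection of C with its Hessian curve, which has degree 3(d-2).
By Bezout, the total intersection number is d * 3(d-2) = 9 * 21 = 189.
For a general curve every flex is ordinary, so each contributes
multiplicity 1 to C·Hess(C), and the number of distinct inflection
points is 3d(d-2).
Inflection points = 3*9*(9-2) = 3*9*7 = 189

189


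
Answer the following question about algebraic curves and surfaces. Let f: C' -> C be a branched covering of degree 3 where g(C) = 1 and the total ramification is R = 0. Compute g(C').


Riemann-Hurwitz formula: 2g' - 2 = d(2g - 2) + R
Given: d = 3, g = 1, R = 0
2g' - 2 = 3*(2*1 - 2) + 0
2g' - 2 = 3*0 + 0
2g' - 2 = 0 + 0 = 0
2g' = 2
g' = 1

1


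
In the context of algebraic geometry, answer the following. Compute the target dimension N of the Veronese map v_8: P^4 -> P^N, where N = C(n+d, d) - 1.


The Veronese embedding v_d: P^n -> P^N maps each point to all
degree-d monomials in n+1 homogeneous coordinates.
N = C(n+d, d) - 1
N = C(4+8, 8) - 1
N = C(12, 8) - 1
C(12, 8) = 495
N = 495 - 1 = 494

494


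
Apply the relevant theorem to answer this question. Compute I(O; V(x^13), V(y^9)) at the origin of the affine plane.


The intersection multiplicity of V(x^a) and V(y^b) at the origin is:
I(O; V(x^13), V(y^9)) = dim_k(k[x,y]/(x^13, y^9))
A basis for k[x,y]/(x^13, y^9) is the set of monomials x^i * y^j
where 0 <= i < 13 and 0 <= j < 9.
The number of such monomials is 13 * 9 = 117

117


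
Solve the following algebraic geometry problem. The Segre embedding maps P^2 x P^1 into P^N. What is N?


The Segre embedding maps P^m x P^n into P^N via
all products of coordinates from each factor.
N = (m+1)(n+1) - 1
N = (2+1)(1+1) - 1
N = 3*2 - 1
N = 6 - 1 = 5

5


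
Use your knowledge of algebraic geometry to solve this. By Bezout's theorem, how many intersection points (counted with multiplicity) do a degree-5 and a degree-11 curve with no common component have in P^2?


Bezout's theorem states the intersection count equals the product of degrees.
Intersection count = 5 * 11 = 55

55


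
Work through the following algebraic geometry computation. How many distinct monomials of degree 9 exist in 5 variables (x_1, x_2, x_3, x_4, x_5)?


The number of degree-9 monomials in 5 variables is C(d+n-1, n-1).
= C(9+5-1, 5-1) = C(13, 4)
= 715

715


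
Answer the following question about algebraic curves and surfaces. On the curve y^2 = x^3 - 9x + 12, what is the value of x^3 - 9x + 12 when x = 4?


Compute x^3 - 9x + 12 at x = 4:
x^3 = 4^3 = 64
(-9)*x = (-9)*4 = -36
Sum: 64 - 36 + 12 = 40

40


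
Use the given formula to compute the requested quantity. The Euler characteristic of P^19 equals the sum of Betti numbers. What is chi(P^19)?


The complex projective space P^19 has one cell in each even real dimension 0, 2, ..., 38.
The cohomology groups are H^{2k}(P^19) = Z for k = 0,...,19, and 0 otherwise.
Euler characteristic = sum of Betti numbers = 1 per even-dimensional cohomology group.
chi(P^19) = 19 + 1 = 20

20


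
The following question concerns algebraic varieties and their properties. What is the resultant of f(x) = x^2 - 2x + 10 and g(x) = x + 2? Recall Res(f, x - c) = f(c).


For Res(f, x - c), we evaluate f at x = c.
f(-2) = (-2)^2 - 2*(-2) + 10
= 4 + 4 + 10
= 8 + 10 = 18
Res(f, g) = 18

18


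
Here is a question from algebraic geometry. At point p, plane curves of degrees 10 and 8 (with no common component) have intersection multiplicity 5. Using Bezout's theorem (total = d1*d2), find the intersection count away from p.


By Bezout's theorem, the total intersection number is d1 * d2.
Total = 10 * 8 = 80
Intersection multiplicity at p = 5
Remaining intersections = 80 - 5 = 75

75


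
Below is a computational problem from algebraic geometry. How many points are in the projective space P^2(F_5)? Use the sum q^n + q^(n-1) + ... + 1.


P^2(F_5) has (q^(n+1) - 1)/(q - 1) points.
= 5^2 + 5^1 + 5^0
= 25 + 5 + 1
= 31

31


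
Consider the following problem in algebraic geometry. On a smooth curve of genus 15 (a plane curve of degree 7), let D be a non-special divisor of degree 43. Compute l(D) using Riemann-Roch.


First, compute the genus of a smooth plane curve of degree 7:
g = (d-1)(d-2)/2 = (7-1)(7-2)/2 = 15
For a non-special divisor D (i.e., h^1(D) = 0), Riemann-Roch gives:
l(D) = deg(D) - g + 1
Since deg(D) = 43 >= 2g - 1 = 29, D is non-special.
l(D) = 43 - 15 + 1 = 29

29


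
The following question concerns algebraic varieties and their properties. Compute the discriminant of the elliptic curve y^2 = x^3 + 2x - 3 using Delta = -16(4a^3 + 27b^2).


Compute each component:
4a^3 = 4*2^3 = 4*8 = 32
27b^2 = 27*(-3)^2 = 27*9 = 243
4a^3 + 27b^2 = 32 + 243 = 275
Delta = -16*275 = -4400

-4400


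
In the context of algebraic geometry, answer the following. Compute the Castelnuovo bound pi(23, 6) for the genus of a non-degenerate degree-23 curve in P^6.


Castelnuovo's bound: write d - 1 = m(r-1) + epsilon with 0 <= epsilon < r-1.
d - 1 = 23 - 1 = 22
r - 1 = 6 - 1 = 5
22 = 4*5 + 2, so m = 4, epsilon = 2
pi(d, r) = m(m-1)(r-1)/2 + m*epsilon
= 4*3*5/2 + 4*2
= 60/2 + 8
= 30 + 8 = 38

38


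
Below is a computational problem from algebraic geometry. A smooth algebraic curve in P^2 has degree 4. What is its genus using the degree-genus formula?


Using the genus formula for smooth plane curves:
g = (d-1)(d-2)/2
g = (4-1)(4-2)/2
g = 3*2/2
g = 6/2 = 3

3


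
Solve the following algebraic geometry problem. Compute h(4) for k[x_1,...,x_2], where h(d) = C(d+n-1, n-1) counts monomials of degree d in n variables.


The Hilbert function for the polynomial ring in 2 variables is:
h(d) = C(d+n-1, n-1)
h(4) = C(4+2-1, 2-1) = C(5, 1)
= 5! / (1! * 4!)
= 5

5


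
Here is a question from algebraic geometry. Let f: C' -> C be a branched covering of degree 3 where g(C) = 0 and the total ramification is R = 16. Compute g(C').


Riemann-Hurwitz formula: 2g' - 2 = d(2g - 2) + R
Given: d = 3, g = 0, R = 16
2g' - 2 = 3*(2*0 - 2) + 16
2g' - 2 = 3*(-2) + 16
2g' - 2 = -6 + 16 = 10
2g' = 12
g' = 6

6


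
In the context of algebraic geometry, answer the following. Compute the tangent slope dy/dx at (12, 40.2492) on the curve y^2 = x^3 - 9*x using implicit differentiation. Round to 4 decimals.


Using implicit differentiation of y^2 = x^3 - 9*x:
2y * dy/dx = 3x^2 - 9
dy/dx = (3x^2 - 9)/(2y)
Numerator: 3*12^2 - 9 = 423
Denominator: 2*40.2492 = 80.4984
dy/dx = 423/80.4984 = 5.2548

5.2548


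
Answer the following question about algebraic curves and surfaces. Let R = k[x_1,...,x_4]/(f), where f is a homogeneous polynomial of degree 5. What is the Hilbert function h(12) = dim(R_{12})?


For R = k[x_1,...,x_n]/(f) with f homogeneous of degree e:
The Hilbert series is (1 - t^e)/(1 - t)^n.
So h(d) = C(d+n-1, n-1) - C(d-e+n-1, n-1) for d >= e.
With n=4, e=5, d=12:
C(12+4-1, 4-1) = C(15, 3) = 455
C(12-5+4-1, 4-1) = C(10, 3) = 120
h(12) = 455 - 120 = 335

335


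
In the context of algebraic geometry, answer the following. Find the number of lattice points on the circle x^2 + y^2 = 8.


Systematically check integer values of x where x^2 <= 8.
For each valid x, check if 8 - x^2 is a perfect square.
x=2: 8 - 4 = 4, sqrt = 2 (valid)
Total integer solutions found: 4

4
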